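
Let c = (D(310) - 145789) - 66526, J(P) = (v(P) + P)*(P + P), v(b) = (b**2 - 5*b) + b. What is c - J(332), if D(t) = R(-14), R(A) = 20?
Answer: -72739687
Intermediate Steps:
v(b) = b**2 - 4*b
D(t) = 20
J(P) = 2*P*(P + P*(-4 + P)) (J(P) = (P*(-4 + P) + P)*(P + P) = (P + P*(-4 + P))*(2*P) = 2*P*(P + P*(-4 + P)))
c = -212295 (c = (20 - 145789) - 66526 = -145769 - 66526 = -212295)
c - J(332) = -212295 - 2*332**2*(-3 + 332) = -212295 - 2*110224*329 = -212295 - 1*72527392 = -212295 - 72527392 = -72739687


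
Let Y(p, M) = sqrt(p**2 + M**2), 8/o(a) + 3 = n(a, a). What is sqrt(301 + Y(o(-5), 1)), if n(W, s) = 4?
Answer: sqrt(301 + sqrt(65)) ≈ 17.580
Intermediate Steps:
o(a) = 8 (o(a) = 8/(-3 + 4) = 8/1 = 8*1 = 8)
Y(p, M) = sqrt(M**2 + p**2)
sqrt(301 + Y(o(-5), 1)) = sqrt(301 + sqrt(1**2 + 8**2)) = sqrt(301 + sqrt(1 + 64)) = sqrt(301 + sqrt(65))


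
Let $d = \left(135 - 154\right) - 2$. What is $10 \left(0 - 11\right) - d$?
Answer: $-89$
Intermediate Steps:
$d = -21$ ($d = -19 - 2 = -21$)
$10 \left(0 - 11\right) - d = 10 \left(0 - 11\right) - -21 = 10 \left(-11\right) + 21 = -110 + 21 = -89$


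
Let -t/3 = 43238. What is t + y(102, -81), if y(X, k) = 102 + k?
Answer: -129693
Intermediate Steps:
t = -129714 (t = -3*43238 = -129714)
t + y(102, -81) = -129714 + (102 - 81) = -129714 + 21 = -129693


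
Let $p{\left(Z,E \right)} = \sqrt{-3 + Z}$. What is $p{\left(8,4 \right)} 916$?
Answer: $916 \sqrt{5} \approx 2048.2$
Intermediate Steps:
$p{\left(8,4 \right)} 916 = \sqrt{-3 + 8} \cdot 916 = \sqrt{5} \cdot 916 = 916 \sqrt{5}$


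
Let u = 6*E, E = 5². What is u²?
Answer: 22500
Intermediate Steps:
E = 25
u = 150 (u = 6*25 = 150)
u² = 150² = 22500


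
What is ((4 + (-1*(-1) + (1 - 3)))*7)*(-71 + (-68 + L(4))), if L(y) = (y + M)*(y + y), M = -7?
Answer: -3423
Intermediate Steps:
L(y) = 2*y*(-7 + y) (L(y) = (y - 7)*(y + y) = (-7 + y)*(2*y) = 2*y*(-7 + y))
((4 + (-1*(-1) + (1 - 3)))*7)*(-71 + (-68 + L(4))) = ((4 + (-1*(-1) + (1 - 3)))*7)*(-71 + (-68 + 2*4*(-7 + 4))) = ((4 + (1 - 2))*7)*(-71 + (-68 + 2*4*(-3))) = ((4 - 1)*7)*(-71 + (-68 - 24)) = (3*7)*(-71 - 92) = 21*(-163) = -3423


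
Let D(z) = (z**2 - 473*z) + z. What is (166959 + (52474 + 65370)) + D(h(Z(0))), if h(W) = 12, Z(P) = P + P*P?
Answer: 279283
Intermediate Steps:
Z(P) = P + P**2
D(z) = z**2 - 472*z
(166959 + (52474 + 65370)) + D(h(Z(0))) = (166959 + (52474 + 65370)) + 12*(-472 + 12) = (166959 + 117844) + 12*(-460) = 284803 - 5520 = 279283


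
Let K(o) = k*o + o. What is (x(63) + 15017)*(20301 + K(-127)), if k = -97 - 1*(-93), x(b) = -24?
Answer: 310085226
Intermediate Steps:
k = -4 (k = -97 + 93 = -4)
K(o) = -3*o (K(o) = -4*o + o = -3*o)
(x(63) + 15017)*(20301 + K(-127)) = (-24 + 15017)*(20301 - 3*(-127)) = 14993*(20301 + 381) = 14993*20682 = 310085226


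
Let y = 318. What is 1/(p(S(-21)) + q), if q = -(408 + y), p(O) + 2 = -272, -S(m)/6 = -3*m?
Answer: -1/1000 ≈ -0.0010000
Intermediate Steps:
S(m) = 18*m (S(m) = -(-18)*m = 18*m)
p(O) = -274 (p(O) = -2 - 272 = -274)
q = -726 (q = -(408 + 318) = -1*726 = -726)
1/(p(S(-21)) + q) = 1/(-274 - 726) = 1/(-1000) = -1/1000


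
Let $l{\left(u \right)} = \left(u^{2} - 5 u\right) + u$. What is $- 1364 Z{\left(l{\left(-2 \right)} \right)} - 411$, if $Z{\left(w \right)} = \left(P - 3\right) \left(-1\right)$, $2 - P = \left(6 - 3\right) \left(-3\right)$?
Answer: $10501$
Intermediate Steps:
$P = 11$ ($P = 2 - \left(6 - 3\right) \left(-3\right) = 2 - 3 \left(-3\right) = 2 - -9 = 2 + 9 = 11$)
$l{\left(u \right)} = u^{2} - 4 u$
$Z{\left(w \right)} = -8$ ($Z{\left(w \right)} = \left(11 - 3\right) \left(-1\right) = 8 \left(-1\right) = -8$)
$- 1364 Z{\left(l{\left(-2 \right)} \right)} - 411 = \left(-1364\right) \left(-8\right) - 411 = 10912 - 411 = 10501$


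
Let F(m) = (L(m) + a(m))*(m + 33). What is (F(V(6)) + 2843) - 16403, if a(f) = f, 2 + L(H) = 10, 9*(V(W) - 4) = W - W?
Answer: -13116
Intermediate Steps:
V(W) = 4 (V(W) = 4 + (W - W)/9 = 4 + (⅑)*0 = 4 + 0 = 4)
L(H) = 8 (L(H) = -2 + 10 = 8)
F(m) = (8 + m)*(33 + m) (F(m) = (8 + m)*(m + 33) = (8 + m)*(33 + m))
(F(V(6)) + 2843) - 16403 = ((264 + 4² + 41*4) + 2843) - 16403 = ((264 + 16 + 164) + 2843) - 16403 = (444 + 2843) - 16403 = 3287 - 16403 = -13116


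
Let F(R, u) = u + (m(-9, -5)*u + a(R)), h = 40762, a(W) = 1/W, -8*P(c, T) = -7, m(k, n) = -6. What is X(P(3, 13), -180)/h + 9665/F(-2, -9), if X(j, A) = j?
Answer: 70825127/326096 ≈ 217.19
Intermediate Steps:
P(c, T) = 7/8 (P(c, T) = -⅛*(-7) = 7/8)
F(R, u) = 1/R - 5*u (F(R, u) = u + (-6*u + 1/R) = u + (1/R - 6*u) = 1/R - 5*u)
X(P(3, 13), -180)/h + 9665/F(-2, -9) = (7/8)/40762 + 9665/(1/(-2) - 5*(-9)) = (7/8)*(1/40762) + 9665/(-½ + 45) = 7/326096 + 9665/(89/2) = 7/326096 + 9665*(2/89) = 7/326096 + 19330/89 = 70825127/326096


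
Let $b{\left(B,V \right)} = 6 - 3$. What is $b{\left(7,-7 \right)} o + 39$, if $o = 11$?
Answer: $72$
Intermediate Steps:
$b{\left(B,V \right)} = 3$ ($b{\left(B,V \right)} = 6 - 3 = 3$)
$b{\left(7,-7 \right)} o + 39 = 3 \cdot 11 + 39 = 33 + 39 = 72$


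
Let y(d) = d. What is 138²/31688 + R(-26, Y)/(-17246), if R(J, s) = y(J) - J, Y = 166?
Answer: 4761/7922 ≈ 0.60098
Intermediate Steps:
R(J, s) = 0 (R(J, s) = J - J = 0)
138²/31688 + R(-26, Y)/(-17246) = 138²/31688 + 0/(-17246) = 19044*(1/31688) + 0*(-1/17246) = 4761/7922 + 0 = 4761/7922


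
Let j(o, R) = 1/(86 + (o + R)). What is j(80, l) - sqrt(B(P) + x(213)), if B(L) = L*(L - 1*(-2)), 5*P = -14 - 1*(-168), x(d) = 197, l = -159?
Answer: 1/7 - sqrt(30181)/5 ≈ -34.602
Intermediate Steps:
P = 154/5 (P = (-14 - 1*(-168))/5 = (-14 + 168)/5 = (1/5)*154 = 154/5 ≈ 30.800)
B(L) = L*(2 + L) (B(L) = L*(L + 2) = L*(2 + L))
j(o, R) = 1/(86 + R + o) (j(o, R) = 1/(86 + (R + o)) = 1/(86 + R + o))
j(80, l) - sqrt(B(P) + x(213)) = 1/(86 - 159 + 80) - sqrt(154*(2 + 154/5)/5 + 197) = 1/7 - sqrt((154/5)*(164/5) + 197) = 1/7 - sqrt(25256/25 + 197) = 1/7 - sqrt(30181/25) = 1/7 - sqrt(30181)/5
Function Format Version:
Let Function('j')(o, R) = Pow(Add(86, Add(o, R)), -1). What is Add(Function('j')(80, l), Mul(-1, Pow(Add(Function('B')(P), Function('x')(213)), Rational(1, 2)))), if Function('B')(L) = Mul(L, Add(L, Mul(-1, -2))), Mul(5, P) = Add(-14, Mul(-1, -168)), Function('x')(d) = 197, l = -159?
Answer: Add(Rational(1, 7), Mul(Rational(-1, 5), Pow(30181, Rational(1, 2)))) ≈ -34.602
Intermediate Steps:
P = Rational(154, 5) (P = Mul(Rational(1, 5), Add(-14, Mul(-1, -168))) = Mul(Rational(1, 5), Add(-14, 168)) = Mul(Rational(1, 5), 154) = Rational(154, 5) ≈ 30.800)
Function('B')(L) = Mul(L, Add(2, L)) (Function('B')(L) = Mul(L, Add(L, 2)) = Mul(L, Add(2, L)))
Function('j')(o, R) = Pow(Add(86, R, o), -1) (Function('j')(o, R) = Pow(Add(86, Add(R, o)), -1) = Pow(Add(86, R, o), -1))
Add(Function('j')(80, l), Mul(-1, Pow(Add(Function('B')(P), Function('x')(213)), Rational(1, 2)))) = Add(Pow(Add(86, -159, 80), -1), Mul(-1, Pow(Add(Mul(Rational(154, 5), Add(2, Rational(154, 5))), 197), Rational(1, 2)))) = Add(Pow(7, -1), Mul(-1, Pow(Add(Mul(Rational(154, 5), Rational(164, 5)), 197), Rational(1, 2)))) = Add(Rational(1, 7), Mul(-1, Pow(Add(Rational(25256, 25), 197), Rational(1, 2)))) = Add(Rational(1, 7), Mul(-1, Pow(Rational(30181, 25), Rational(1, 2)))) = Add(Rational(1, 7), Mul(-1, Mul(Rational(1, 5), Pow(30181, Rational(1, 2))))) = Add(Rational(1, 7), Mul(Rational(-1, 5), Pow(30181, Rational(1, 2))))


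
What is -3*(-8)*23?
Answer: 552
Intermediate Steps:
-3*(-8)*23 = 24*23 = 552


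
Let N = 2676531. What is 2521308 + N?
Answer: 5197839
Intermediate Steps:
2521308 + N = 2521308 + 2676531 = 5197839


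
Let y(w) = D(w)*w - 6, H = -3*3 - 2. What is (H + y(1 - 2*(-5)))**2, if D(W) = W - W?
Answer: 289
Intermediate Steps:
H = -11 (H = -9 - 2 = -11)
D(W) = 0
y(w) = -6 (y(w) = 0*w - 6 = 0 - 6 = -6)
(H + y(1 - 2*(-5)))**2 = (-11 - 6)**2 = (-17)**2 = 289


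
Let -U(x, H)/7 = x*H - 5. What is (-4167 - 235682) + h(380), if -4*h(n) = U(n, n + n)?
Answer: 1062169/4 ≈ 2.6554e+5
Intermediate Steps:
U(x, H) = 35 - 7*H*x (U(x, H) = -7*(x*H - 5) = -7*(H*x - 5) = -7*(-5 + H*x) = 35 - 7*H*x)
h(n) = -35/4 + 7*n²/2 (h(n) = -(35 - 7*(n + n)*n)/4 = -(35 - 7*2*n*n)/4 = -(35 - 14*n²)/4 = -35/4 + 7*n²/2)
(-4167 - 235682) + h(380) = (-4167 - 235682) + (-35/4 + (7/2)*380²) = -239849 + (-35/4 + (7/2)*144400) = -239849 + (-35/4 + 505400) = -239849 + 2021565/4 = 1062169/4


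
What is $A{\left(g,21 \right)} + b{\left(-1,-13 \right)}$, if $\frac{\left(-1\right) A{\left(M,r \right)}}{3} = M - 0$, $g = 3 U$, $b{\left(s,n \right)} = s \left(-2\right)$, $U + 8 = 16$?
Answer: $-70$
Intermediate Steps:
$U = 8$ ($U = -8 + 16 = 8$)
$b{\left(s,n \right)} = - 2 s$
$g = 24$ ($g = 3 \cdot 8 = 24$)
$A{\left(M,r \right)} = - 3 M$ ($A{\left(M,r \right)} = - 3 \left(M - 0\right) = - 3 \left(M + 0\right) = - 3 M$)
$A{\left(g,21 \right)} + b{\left(-1,-13 \right)} = \left(-3\right) 24 - -2 = -72 + 2 = -70$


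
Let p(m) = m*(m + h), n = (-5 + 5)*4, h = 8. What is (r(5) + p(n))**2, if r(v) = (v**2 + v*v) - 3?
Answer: 2209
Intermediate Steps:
r(v) = -3 + 2*v**2 (r(v) = (v**2 + v**2) - 3 = 2*v**2 - 3 = -3 + 2*v**2)
n = 0 (n = 0*4 = 0)
p(m) = m*(8 + m) (p(m) = m*(m + 8) = m*(8 + m))
(r(5) + p(n))**2 = ((-3 + 2*5**2) + 0*(8 + 0))**2 = ((-3 + 2*25) + 0*8)**2 = ((-3 + 50) + 0)**2 = (47 + 0)**2 = 47**2 = 2209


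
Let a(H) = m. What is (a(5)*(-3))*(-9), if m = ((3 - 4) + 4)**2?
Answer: 243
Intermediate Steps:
m = 9 (m = (-1 + 4)**2 = 3**2 = 9)
a(H) = 9
(a(5)*(-3))*(-9) = (9*(-3))*(-9) = -27*(-9) = 243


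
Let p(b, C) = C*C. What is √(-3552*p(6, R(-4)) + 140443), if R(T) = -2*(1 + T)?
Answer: √12571 ≈ 112.12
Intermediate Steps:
R(T) = -2 - 2*T
p(b, C) = C²
√(-3552*p(6, R(-4)) + 140443) = √(-3552*(-2 - 2*(-4))² + 140443) = √(-3552*(-2 + 8)² + 140443) = √(-3552*6² + 140443) = √(-3552*36 + 140443) = √(-127872 + 140443) = √12571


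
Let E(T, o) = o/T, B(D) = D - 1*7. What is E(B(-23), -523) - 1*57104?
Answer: -1712597/30 ≈ -57087.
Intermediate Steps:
B(D) = -7 + D (B(D) = D - 7 = -7 + D)
E(B(-23), -523) - 1*57104 = -523/(-7 - 23) - 1*57104 = -523/(-30) - 57104 = -523*(-1/30) - 57104 = 523/30 - 57104 = -1712597/30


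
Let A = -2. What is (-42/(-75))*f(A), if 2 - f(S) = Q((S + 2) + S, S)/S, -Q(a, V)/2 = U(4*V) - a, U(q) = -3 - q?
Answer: -14/5 ≈ -2.8000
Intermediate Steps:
Q(a, V) = 6 + 2*a + 8*V (Q(a, V) = -2*((-3 - 4*V) - a) = -2*(-3 - a - 4*V) = 6 + 2*a + 8*V)
f(S) = 2 - (10 + 12*S)/S (f(S) = 2 - (6 + 2*((S + 2) + S) + 8*S)/S = 2 - (6 + 2*((2 + S) + S) + 8*S)/S = 2 - (6 + 2*(2 + 2*S) + 8*S)/S = 2 - (6 + (4 + 4*S) + 8*S)/S = 2 - (10 + 12*S)/S)
(-42/(-75))*f(A) = (-42/(-75))*(-10 - 10/(-2)) = (-42*(-1/75))*(-10 - 10*(-½)) = 14*(-10 + 5)/25 = (14/25)*(-5) = -14/5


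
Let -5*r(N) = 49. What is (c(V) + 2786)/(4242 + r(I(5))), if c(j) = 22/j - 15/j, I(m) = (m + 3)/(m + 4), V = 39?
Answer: 77615/117897 ≈ 0.65833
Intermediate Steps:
I(m) = (3 + m)/(4 + m)
r(N) = -49/5 (r(N) = -1/5*49 = -49/5)
c(j) = 7/j
(c(V) + 2786)/(4242 + r(I(5))) = (7/39 + 2786)/(4242 - 49/5) = (7*(1/39) + 2786)/(21161/5) = (7/39 + 2786)*(5/21161) = (108661/39)*(5/21161) = 77615/117897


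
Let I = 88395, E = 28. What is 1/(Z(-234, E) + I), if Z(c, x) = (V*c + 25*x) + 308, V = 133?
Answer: 1/58281 ≈ 1.7158e-5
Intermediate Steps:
Z(c, x) = 308 + 25*x + 133*c (Z(c, x) = (133*c + 25*x) + 308 = (25*x + 133*c) + 308 = 308 + 25*x + 133*c)
1/(Z(-234, E) + I) = 1/((308 + 25*28 + 133*(-234)) + 88395) = 1/((308 + 700 - 31122) + 88395) = 1/(-30114 + 88395) = 1/58281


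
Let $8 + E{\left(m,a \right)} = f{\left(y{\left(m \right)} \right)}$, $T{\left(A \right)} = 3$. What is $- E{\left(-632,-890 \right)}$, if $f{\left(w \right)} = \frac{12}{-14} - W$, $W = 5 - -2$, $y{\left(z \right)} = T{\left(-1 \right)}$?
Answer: $\frac{111}{7} \approx 15.857$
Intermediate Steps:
$y{\left(z \right)} = 3$
$W = 7$ ($W = 5 + 2 = 7$)
$f{\left(w \right)} = - \frac{55}{7}$ ($f{\left(w \right)} = \frac{12}{-14} - 7 = 12 \left(- \frac{1}{14}\right) - 7 = - \frac{6}{7} - 7 = - \frac{55}{7}$)
$E{\left(m,a \right)} = - \frac{111}{7}$ ($E{\left(m,a \right)} = -8 - \frac{55}{7} = - \frac{111}{7}$)
$- E{\left(-632,-890 \right)} = \left(-1\right) \left(- \frac{111}{7}\right) = \frac{111}{7}$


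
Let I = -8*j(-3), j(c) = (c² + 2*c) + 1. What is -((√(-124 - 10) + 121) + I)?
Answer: -89 - I*√134 ≈ -89.0 - 11.576*I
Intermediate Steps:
j(c) = 1 + c² + 2*c
I = -32 (I = -8*(1 + (-3)² + 2*(-3)) = -8*(1 + 9 - 6) = -8*4 = -32)
-((√(-124 - 10) + 121) + I) = -((√(-124 - 10) + 121) - 32) = -((√(-134) + 121) - 32) = -((I*√134 + 121) - 32) = -((121 + I*√134) - 32) = -(89 + I*√134) = -89 - I*√134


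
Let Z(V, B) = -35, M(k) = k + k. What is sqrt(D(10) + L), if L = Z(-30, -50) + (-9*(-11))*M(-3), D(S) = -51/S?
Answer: I*sqrt(63410)/10 ≈ 25.181*I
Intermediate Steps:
M(k) = 2*k
L = -629 (L = -35 + (-9*(-11))*(2*(-3)) = -35 + 99*(-6) = -35 - 594 = -629)
sqrt(D(10) + L) = sqrt(-51/10 - 629) = sqrt(-6341/10) = I*sqrt(63410)/10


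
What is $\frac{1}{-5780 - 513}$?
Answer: $- \frac{1}{6293} \approx -0.00015891$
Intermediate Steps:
$\frac{1}{-5780 - 513} = \frac{1}{-6293} = - \frac{1}{6293}$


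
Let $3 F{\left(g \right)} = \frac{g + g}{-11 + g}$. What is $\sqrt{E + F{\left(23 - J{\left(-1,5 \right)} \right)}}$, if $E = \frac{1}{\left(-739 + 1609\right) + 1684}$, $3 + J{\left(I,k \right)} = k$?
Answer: $\frac{3 \sqrt{25373990}}{12770} \approx 1.1834$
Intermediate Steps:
$J{\left(I,k \right)} = -3 + k$
$E = \frac{1}{2554}$ ($E = \frac{1}{870 + 1684} = \frac{1}{2554} \approx 0.00039154$)
$F{\left(g \right)} = \frac{2 g}{3 \left(-11 + g\right)}$ ($F{\left(g \right)} = \frac{\left(g + g\right) \frac{1}{-11 + g}}{3} = \frac{2 g \frac{1}{-11 + g}}{3} = \frac{2 g}{3 \left(-11 + g\right)}$)
$\sqrt{E + F{\left(23 - J{\left(-1,5 \right)} \right)}} = \sqrt{\frac{1}{2554} + \frac{2 \left(23 - \left(-3 + 5\right)\right)}{3 \left(-11 + \left(23 - \left(-3 + 5\right)\right)\right)}} = \sqrt{\frac{1}{2554} + \frac{2 \left(23 - 2\right)}{3 \left(-11 + \left(23 - 2\right)\right)}} = \sqrt{\frac{1}{2554} + \frac{2}{3} \cdot 21 \frac{1}{-11 + 21}} = \sqrt{\frac{1}{2554} + \frac{2}{3} \cdot 21 \cdot \frac{1}{10}} = \sqrt{\frac{1}{2554} + \frac{7}{5}} = \sqrt{\frac{17883}{12770}} = \frac{3 \sqrt{25373990}}{12770}$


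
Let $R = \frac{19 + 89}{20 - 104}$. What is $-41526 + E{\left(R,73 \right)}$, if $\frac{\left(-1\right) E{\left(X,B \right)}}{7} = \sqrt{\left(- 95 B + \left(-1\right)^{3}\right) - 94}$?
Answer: $-41526 - 7 i \sqrt{7030} \approx -41526.0 - 586.92 i$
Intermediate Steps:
$R = - \frac{9}{7}$ ($R = \frac{108}{-84} = 108 \left(- \frac{1}{84}\right) = - \frac{9}{7} \approx -1.2857$)
$E{\left(X,B \right)} = - 7 \sqrt{-95 - 95 B}$ ($E{\left(X,B \right)} = - 7 \sqrt{\left(- 95 B + \left(-1\right)^{3}\right) - 94} = - 7 \sqrt{\left(- 95 B - 1\right) - 94} = - 7 \sqrt{\left(-1 - 95 B\right) - 94} = - 7 \sqrt{-95 - 95 B}$)
$-41526 + E{\left(R,73 \right)} = -41526 - 7 \sqrt{-95 - 6935} = -41526 - 7 \sqrt{-7030} = -41526 - 7 i \sqrt{7030}$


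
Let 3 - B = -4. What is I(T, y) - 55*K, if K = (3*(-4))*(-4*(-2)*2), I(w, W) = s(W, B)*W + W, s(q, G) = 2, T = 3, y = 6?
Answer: 10578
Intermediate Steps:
B = 7 (B = 3 - 1*(-4) = 3 + 4 = 7)
I(w, W) = 3*W (I(w, W) = 2*W + W = 3*W)
K = -192 (K = -96*2 = -12*16 = -192)
I(T, y) - 55*K = 3*6 - 55*(-192) = 18 + 10560 = 10578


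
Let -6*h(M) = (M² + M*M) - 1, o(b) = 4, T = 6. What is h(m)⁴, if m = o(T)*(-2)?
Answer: 260144641/1296 ≈ 2.0073e+5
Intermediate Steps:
m = -8 (m = 4*(-2) = -8)
h(M) = ⅙ - M²/3 (h(M) = -((M² + M*M) - 1)/6 = -((M² + M²) - 1)/6 = -(2*M² - 1)/6 = -(-1 + 2*M²)/6 = ⅙ - M²/3)
h(m)⁴ = (⅙ - ⅓*(-8)²)⁴ = (⅙ - ⅓*64)⁴ = (⅙ - 64/3)⁴ = (-127/6)⁴ = 260144641/1296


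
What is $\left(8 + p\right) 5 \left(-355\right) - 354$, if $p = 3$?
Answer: $-19879$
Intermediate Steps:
$\left(8 + p\right) 5 \left(-355\right) - 354 = \left(8 + 3\right) 5 \left(-355\right) - 354 = 11 \cdot 5 \left(-355\right) - 354 = 55 \left(-355\right) - 354 = -19525 - 354 = -19879$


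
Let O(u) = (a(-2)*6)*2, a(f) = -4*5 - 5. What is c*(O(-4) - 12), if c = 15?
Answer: -4680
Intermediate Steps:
a(f) = -25 (a(f) = -20 - 5 = -25)
O(u) = -300 (O(u) = -25*6*2 = -150*2 = -300)
c*(O(-4) - 12) = 15*(-300 - 12) = 15*(-312) = -4680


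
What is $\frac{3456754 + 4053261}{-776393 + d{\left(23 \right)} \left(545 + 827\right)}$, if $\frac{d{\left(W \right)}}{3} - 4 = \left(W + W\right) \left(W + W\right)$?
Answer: $\frac{7510015}{7949527} \approx 0.94471$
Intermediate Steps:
$d{\left(W \right)} = 12 + 12 W^{2}$ ($d{\left(W \right)} = 12 + 3 \left(W + W\right) \left(W + W\right) = 12 + 3 \cdot 2 W 2 W = 12 + 3 \cdot 4 W^{2} = 12 + 12 W^{2}$)
$\frac{3456754 + 4053261}{-776393 + d{\left(23 \right)} \left(545 + 827\right)} = \frac{3456754 + 4053261}{-776393 + \left(12 + 12 \cdot 23^{2}\right) \left(545 + 827\right)} = \frac{7510015}{-776393 + \left(12 + 12 \cdot 529\right) 1372} = \frac{7510015}{-776393 + \left(12 + 6348\right) 1372} = \frac{7510015}{-776393 + 6360 \cdot 1372} = \frac{7510015}{-776393 + 8725920} = \frac{7510015}{7949527}$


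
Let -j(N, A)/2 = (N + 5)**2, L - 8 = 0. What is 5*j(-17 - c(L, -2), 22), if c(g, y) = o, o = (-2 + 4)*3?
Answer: -3240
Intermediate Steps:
L = 8 (L = 8 + 0 = 8)
o = 6 (o = 2*3 = 6)
c(g, y) = 6
j(N, A) = -2*(5 + N)**2 (j(N, A) = -2*(N + 5)**2 = -2*(5 + N)**2)
5*j(-17 - c(L, -2), 22) = 5*(-2*(5 + (-17 - 1*6))**2) = 5*(-2*(5 + (-17 - 6))**2) = 5*(-2*(5 - 23)**2) = 5*(-2*(-18)**2) = 5*(-2*324) = 5*(-648) = -3240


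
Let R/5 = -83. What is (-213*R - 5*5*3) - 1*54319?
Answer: 34001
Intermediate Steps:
R = -415 (R = 5*(-83) = -415)
(-213*R - 5*5*3) - 1*54319 = (-213*(-415) - 5*5*3) - 1*54319 = (88395 - 25*3) - 54319 = (88395 - 75) - 54319 = 88320 - 54319 = 34001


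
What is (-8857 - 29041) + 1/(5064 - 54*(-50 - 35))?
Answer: -365867291/9654 ≈ -37898.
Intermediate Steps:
(-8857 - 29041) + 1/(5064 - 54*(-50 - 35)) = -37898 + 1/(5064 - 54*(-85)) = -37898 + 1/(5064 + 4590) = -37898 + 1/9654 = -365867291/9654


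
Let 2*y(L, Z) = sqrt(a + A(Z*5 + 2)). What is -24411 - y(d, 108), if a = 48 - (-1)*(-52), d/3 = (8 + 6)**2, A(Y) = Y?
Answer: -24411 - sqrt(538)/2 ≈ -24423.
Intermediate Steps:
d = 588 (d = 3*(8 + 6)**2 = 3*14**2 = 3*196 = 588)
a = -4 (a = 48 - 1*52 = 48 - 52 = -4)
y(L, Z) = sqrt(-2 + 5*Z)/2 (y(L, Z) = sqrt(-4 + (Z*5 + 2))/2 = sqrt(-4 + (5*Z + 2))/2 = sqrt(-4 + (2 + 5*Z))/2 = sqrt(-2 + 5*Z)/2)
-24411 - y(d, 108) = -24411 - sqrt(-2 + 5*108)/2 = -24411 - sqrt(-2 + 540)/2 = -24411 - sqrt(538)/2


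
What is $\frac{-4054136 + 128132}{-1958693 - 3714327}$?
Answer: $\frac{981501}{1418255} \approx 0.69205$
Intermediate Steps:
$\frac{-4054136 + 128132}{-1958693 - 3714327} = - \frac{3926004}{-5673020} = \left(-3926004\right) \left(- \frac{1}{5673020}\right) = \frac{981501}{1418255}$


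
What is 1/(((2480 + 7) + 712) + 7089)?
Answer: 1/10288 ≈ 9.7201e-5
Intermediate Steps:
1/(((2480 + 7) + 712) + 7089) = 1/((2487 + 712) + 7089) = 1/(3199 + 7089) = 1/10288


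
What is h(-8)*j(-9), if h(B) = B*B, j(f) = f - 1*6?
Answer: -960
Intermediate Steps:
j(f) = -6 + f (j(f) = f - 6 = -6 + f)
h(B) = B**2
h(-8)*j(-9) = (-8)**2*(-6 - 9) = 64*(-15) = -960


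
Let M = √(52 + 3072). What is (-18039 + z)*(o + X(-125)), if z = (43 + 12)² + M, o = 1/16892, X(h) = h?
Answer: 15851022993/8446 - 2111499*√781/8446 ≈ 1.8698e+6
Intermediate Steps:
o = 1/16892 ≈ 5.9200e-5
M = 2*√781 (M = √3124 = 2*√781 ≈ 55.893)
z = 3025 + 2*√781 (z = (43 + 12)² + 2*√781 = 55² + 2*√781 = 3025 + 2*√781 ≈ 3080.9)
(-18039 + z)*(o + X(-125)) = (-18039 + (3025 + 2*√781))*(1/16892 - 125) = (-15014 + 2*√781)*(-2111499/16892) = 15851022993/8446 - 2111499*√781/8446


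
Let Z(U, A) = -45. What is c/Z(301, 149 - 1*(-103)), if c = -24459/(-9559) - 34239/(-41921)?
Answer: -8197796/109288047 ≈ -0.075011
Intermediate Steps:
c = 122966940/36429349 (c = -24459*(-1/9559) - 34239*(-1/41921) = 24459/9559 + 34239/41921 = 122966940/36429349 ≈ 3.3755)
c/Z(301, 149 - 1*(-103)) = (122966940/36429349)/(-45) = (122966940/36429349)*(-1/45) = -8197796/109288047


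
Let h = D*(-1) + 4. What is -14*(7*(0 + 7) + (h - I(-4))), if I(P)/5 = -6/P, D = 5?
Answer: -567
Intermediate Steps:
h = -1 (h = 5*(-1) + 4 = -5 + 4 = -1)
I(P) = -30/P (I(P) = 5*(-6/P) = -30/P)
-14*(7*(0 + 7) + (h - I(-4))) = -14*(7*(0 + 7) + (-1 - (-30)/(-4))) = -14*(7*7 + (-1 - (-30)*(-1)/4)) = -14*(49 + (-1 - 1*15/2)) = -14*(49 + (-1 - 15/2)) = -14*(49 - 17/2) = -14*81/2 = -567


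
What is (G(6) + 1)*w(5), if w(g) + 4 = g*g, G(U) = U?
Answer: 147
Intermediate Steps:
w(g) = -4 + g² (w(g) = -4 + g*g = -4 + g²)
(G(6) + 1)*w(5) = (6 + 1)*(-4 + 5²) = 7*(-4 + 25) = 7*21 = 147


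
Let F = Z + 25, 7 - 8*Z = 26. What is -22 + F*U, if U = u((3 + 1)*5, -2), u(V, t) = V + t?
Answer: 1541/4 ≈ 385.25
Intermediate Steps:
Z = -19/8 (Z = 7/8 - ⅛*26 = 7/8 - 13/4 = -19/8 ≈ -2.3750)
F = 181/8 (F = -19/8 + 25 = 181/8 ≈ 22.625)
U = 18 (U = (3 + 1)*5 - 2 = 4*5 - 2 = 20 - 2 = 18)
-22 + F*U = -22 + (181/8)*18 = -22 + 1629/4 = 1541/4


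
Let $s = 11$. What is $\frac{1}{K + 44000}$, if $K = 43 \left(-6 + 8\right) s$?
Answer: $\frac{1}{44946} \approx 2.2249 \cdot 10^{-5}$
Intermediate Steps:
$K = 946$ ($K = 43 \left(-6 + 8\right) 11 = 43 \cdot 2 \cdot 11 = 43 \cdot 22 = 946$)
$\frac{1}{K + 44000} = \frac{1}{946 + 44000} = \frac{1}{44946}$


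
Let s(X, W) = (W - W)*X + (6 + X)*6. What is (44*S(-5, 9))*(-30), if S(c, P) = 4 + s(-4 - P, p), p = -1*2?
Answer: 50160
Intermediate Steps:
p = -2
s(X, W) = 36 + 6*X (s(X, W) = 0*X + (36 + 6*X) = 0 + (36 + 6*X) = 36 + 6*X)
S(c, P) = 16 - 6*P (S(c, P) = 4 + (36 + 6*(-4 - P)) = 4 + (36 + (-24 - 6*P)) = 4 + (12 - 6*P) = 16 - 6*P)
(44*S(-5, 9))*(-30) = (44*(16 - 6*9))*(-30) = (44*(16 - 54))*(-30) = (44*(-38))*(-30) = -1672*(-30) = 50160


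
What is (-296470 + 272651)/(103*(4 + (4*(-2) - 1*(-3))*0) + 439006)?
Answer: -23819/439418 ≈ -0.054206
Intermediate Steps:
(-296470 + 272651)/(103*(4 + (4*(-2) - 1*(-3))*0) + 439006) = -23819/(103*(4 + (-8 + 3)*0) + 439006) = -23819/(103*(4 - 5*0) + 439006) = -23819/(103*(4 + 0) + 439006) = -23819/(103*4 + 439006) = -23819/(412 + 439006) = -23819/439418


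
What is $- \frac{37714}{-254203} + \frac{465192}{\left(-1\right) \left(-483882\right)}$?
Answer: $\frac{3250055422}{2928672763} \approx 1.1097$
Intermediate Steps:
$- \frac{37714}{-254203} + \frac{465192}{\left(-1\right) \left(-483882\right)} = \left(-37714\right) \left(- \frac{1}{254203}\right) + \frac{465192}{483882} = \frac{37714}{254203} + 465192 \cdot \frac{1}{483882} = \frac{37714}{254203} + \frac{11076}{11521} = \frac{3250055422}{2928672763}$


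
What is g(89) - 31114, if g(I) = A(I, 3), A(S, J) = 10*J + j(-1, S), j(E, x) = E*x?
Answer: -31173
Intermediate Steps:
A(S, J) = -S + 10*J (A(S, J) = 10*J - S = -S + 10*J)
g(I) = 30 - I (g(I) = -I + 10*3 = -I + 30 = 30 - I)
g(89) - 31114 = (30 - 1*89) - 31114 = (30 - 89) - 31114 = -59 - 31114 = -31173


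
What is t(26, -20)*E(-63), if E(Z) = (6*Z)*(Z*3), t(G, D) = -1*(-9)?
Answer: 642978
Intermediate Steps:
t(G, D) = 9
E(Z) = 18*Z² (E(Z) = (6*Z)*(3*Z) = 18*Z²)
t(26, -20)*E(-63) = 9*(18*(-63)²) = 9*(18*3969) = 9*71442 = 642978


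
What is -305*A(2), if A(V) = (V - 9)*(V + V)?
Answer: 8540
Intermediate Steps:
A(V) = 2*V*(-9 + V) (A(V) = (-9 + V)*(2*V) = 2*V*(-9 + V))
-305*A(2) = -610*2*(-9 + 2) = -610*2*(-7) = -305*(-28) = 8540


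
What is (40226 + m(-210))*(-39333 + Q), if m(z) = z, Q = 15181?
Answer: -966466432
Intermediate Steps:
(40226 + m(-210))*(-39333 + Q) = (40226 - 210)*(-39333 + 15181) = 40016*(-24152) = -966466432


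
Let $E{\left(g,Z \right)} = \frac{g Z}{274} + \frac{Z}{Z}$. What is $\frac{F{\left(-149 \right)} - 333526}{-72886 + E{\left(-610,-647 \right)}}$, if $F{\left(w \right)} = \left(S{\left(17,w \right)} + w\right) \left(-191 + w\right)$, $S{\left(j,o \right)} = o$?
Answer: $\frac{15906111}{4893955} \approx 3.2502$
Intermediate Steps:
$E{\left(g,Z \right)} = 1 + \frac{Z g}{274}$ ($E{\left(g,Z \right)} = Z g \frac{1}{274} + 1 = \frac{Z g}{274} + 1 = 1 + \frac{Z g}{274}$)
$F{\left(w \right)} = 2 w \left(-191 + w\right)$ ($F{\left(w \right)} = \left(w + w\right) \left(-191 + w\right) = 2 w \left(-191 + w\right)$)
$\frac{F{\left(-149 \right)} - 333526}{-72886 + E{\left(-610,-647 \right)}} = \frac{2 \left(-149\right) \left(-191 - 149\right) - 333526}{-72886 + \left(1 + \frac{1}{274} \left(-647\right) \left(-610\right)\right)} = \frac{2 \left(-149\right) \left(-340\right) - 333526}{-72886 + \left(1 + \frac{197335}{137}\right)} = \frac{101320 - 333526}{-72886 + \frac{197472}{137}} = - \frac{232206}{- \frac{9787910}{137}} = \left(-232206\right) \left(- \frac{137}{9787910}\right) = \frac{15906111}{4893955}$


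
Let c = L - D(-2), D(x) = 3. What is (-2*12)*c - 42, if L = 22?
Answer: -498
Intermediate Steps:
c = 19 (c = 22 - 1*3 = 22 - 3 = 19)
(-2*12)*c - 42 = -2*12*19 - 42 = -24*19 - 42 = -456 - 42 = -498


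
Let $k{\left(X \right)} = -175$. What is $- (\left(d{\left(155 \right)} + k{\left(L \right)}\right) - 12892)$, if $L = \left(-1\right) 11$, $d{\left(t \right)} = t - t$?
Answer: $13067$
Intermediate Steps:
$d{\left(t \right)} = 0$
$L = -11$
$- (\left(d{\left(155 \right)} + k{\left(L \right)}\right) - 12892) = - (\left(0 - 175\right) - 12892) = - (-175 - 12892) = \left(-1\right) \left(-13067\right) = 13067$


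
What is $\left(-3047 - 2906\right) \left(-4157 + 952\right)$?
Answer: $19079365$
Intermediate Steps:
$\left(-3047 - 2906\right) \left(-4157 + 952\right) = \left(-5953\right) \left(-3205\right) = 19079365$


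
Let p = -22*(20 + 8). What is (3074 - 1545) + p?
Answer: 913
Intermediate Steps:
p = -616 (p = -22*28 = -616)
(3074 - 1545) + p = (3074 - 1545) - 616 = 1529 - 616 = 913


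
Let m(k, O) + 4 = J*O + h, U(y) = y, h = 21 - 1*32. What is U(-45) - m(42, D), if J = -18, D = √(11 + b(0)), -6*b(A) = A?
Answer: -30 + 18*√11 ≈ 29.699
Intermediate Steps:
h = -11 (h = 21 - 32 = -11)
b(A) = -A/6
D = √11 (D = √(11 - ⅙*0) = √(11 + 0) = √11 ≈ 3.3166)
m(k, O) = -15 - 18*O (m(k, O) = -4 + (-18*O - 11) = -4 + (-11 - 18*O) = -15 - 18*O)
U(-45) - m(42, D) = -45 - (-15 - 18*√11) = -45 + (15 + 18*√11) = -30 + 18*√11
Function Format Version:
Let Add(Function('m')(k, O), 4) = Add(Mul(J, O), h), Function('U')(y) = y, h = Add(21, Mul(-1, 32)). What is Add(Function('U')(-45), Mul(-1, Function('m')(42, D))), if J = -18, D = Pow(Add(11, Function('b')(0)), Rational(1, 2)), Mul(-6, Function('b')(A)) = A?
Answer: Add(-30, Mul(18, Pow(11, Rational(1, 2)))) ≈ 29.699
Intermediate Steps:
h = -11 (h = Add(21, -32) = -11)
Function('b')(A) = Mul(Rational(-1, 6), A)
D = Pow(11, Rational(1, 2)) (D = Pow(Add(11, Mul(Rational(-1, 6), 0)), Rational(1, 2)) = Pow(Add(11, 0), Rational(1, 2)) = Pow(11, Rational(1, 2)) ≈ 3.3166)
Function('m')(k, O) = Add(-15, Mul(-18, O)) (Function('m')(k, O) = Add(-4, Add(Mul(-18, O), -11)) = Add(-4, Add(-11, Mul(-18, O))) = Add(-15, Mul(-18, O)))
Add(Function('U')(-45), Mul(-1, Function('m')(42, D))) = Add(-45, Mul(-1, Add(-15, Mul(-18, Pow(11, Rational(1, 2)))))) = Add(-45, Add(15, Mul(18, Pow(11, Rational(1, 2))))) = Add(-30, Mul(18, Pow(11, Rational(1, 2))))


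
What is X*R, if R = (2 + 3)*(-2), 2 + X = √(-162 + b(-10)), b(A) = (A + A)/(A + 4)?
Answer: 20 - 20*I*√357/3 ≈ 20.0 - 125.96*I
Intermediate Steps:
b(A) = 2*A/(4 + A) (b(A) = (2*A)/(4 + A) = 2*A/(4 + A))
X = -2 + 2*I*√357/3 (X = -2 + √(-162 + 2*(-10)/(4 - 10)) = -2 + √(-162 + 2*(-10)/(-6)) = -2 + √(-162 + 2*(-10)*(-⅙)) = -2 + √(-162 + 10/3) = -2 + √(-476/3) = -2 + 2*I*√357/3 ≈ -2.0 + 12.596*I)
R = -10 (R = 5*(-2) = -10)
X*R = (-2 + 2*I*√357/3)*(-10) = 20 - 20*I*√357/3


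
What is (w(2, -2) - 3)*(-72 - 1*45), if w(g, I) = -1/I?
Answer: 585/2 ≈ 292.50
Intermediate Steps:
(w(2, -2) - 3)*(-72 - 1*45) = (-1/(-2) - 3)*(-72 - 1*45) = (-1*(-1/2) - 3)*(-72 - 45) = (1/2 - 3)*(-117) = -5/2*(-117) = 585/2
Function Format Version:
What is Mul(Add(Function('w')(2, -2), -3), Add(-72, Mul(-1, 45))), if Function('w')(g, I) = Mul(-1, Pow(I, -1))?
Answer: Rational(585, 2) ≈ 292.50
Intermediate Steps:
Mul(Add(Function('w')(2, -2), -3), Add(-72, Mul(-1, 45))) = Mul(Add(Mul(-1, Pow(-2, -1)), -3), Add(-72, Mul(-1, 45))) = Mul(Add(Mul(-1, Rational(-1, 2)), -3), Add(-72, -45)) = Mul(Add(Rational(1, 2), -3), -117) = Mul(Rational(-5, 2), -117) = Rational(585, 2)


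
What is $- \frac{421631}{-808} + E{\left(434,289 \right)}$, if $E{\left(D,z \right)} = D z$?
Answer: $\frac{101765839}{808} \approx 1.2595 \cdot 10^{5}$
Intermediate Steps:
$- \frac{421631}{-808} + E{\left(434,289 \right)} = - \frac{421631}{-808} + 434 \cdot 289 = \left(-421631\right) \left(- \frac{1}{808}\right) + 125426 = \frac{421631}{808} + 125426 = \frac{101765839}{808}$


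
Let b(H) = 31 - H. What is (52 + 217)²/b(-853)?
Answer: 72361/884 ≈ 81.856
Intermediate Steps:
(52 + 217)²/b(-853) = (52 + 217)²/(31 - 1*(-853)) = 269²/(31 + 853) = 72361/884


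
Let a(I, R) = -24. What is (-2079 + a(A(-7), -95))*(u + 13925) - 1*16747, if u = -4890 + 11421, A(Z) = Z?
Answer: -43035715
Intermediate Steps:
u = 6531
(-2079 + a(A(-7), -95))*(u + 13925) - 1*16747 = (-2079 - 24)*(6531 + 13925) - 1*16747 = -2103*20456 - 16747 = -43018968 - 16747 = -43035715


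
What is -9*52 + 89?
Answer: -379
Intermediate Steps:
-9*52 + 89 = -468 + 89 = -379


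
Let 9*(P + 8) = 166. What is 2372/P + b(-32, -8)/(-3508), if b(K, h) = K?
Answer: 9361474/41219 ≈ 227.12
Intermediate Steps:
P = 94/9 (P = -8 + (⅑)*166 = -8 + 166/9 = 94/9 ≈ 10.444)
2372/P + b(-32, -8)/(-3508) = 2372/(94/9) - 32/(-3508) = 2372*(9/94) - 32*(-1/3508) = 10674/47 + 8/877 = 9361474/41219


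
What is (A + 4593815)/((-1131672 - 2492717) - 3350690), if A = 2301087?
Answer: -6894902/6975079 ≈ -0.98851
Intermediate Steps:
(A + 4593815)/((-1131672 - 2492717) - 3350690) = (2301087 + 4593815)/((-1131672 - 2492717) - 3350690) = 6894902/(-3624389 - 3350690) = 6894902/(-6975079) = 6894902*(-1/6975079) = -6894902/6975079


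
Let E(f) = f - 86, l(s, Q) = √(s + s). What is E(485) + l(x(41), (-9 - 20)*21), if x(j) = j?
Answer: 399 + √82 ≈ 408.06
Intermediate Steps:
l(s, Q) = √2*√s (l(s, Q) = √(2*s) = √2*√s)
E(f) = -86 + f
E(485) + l(x(41), (-9 - 20)*21) = (-86 + 485) + √2*√41 = 399 + √82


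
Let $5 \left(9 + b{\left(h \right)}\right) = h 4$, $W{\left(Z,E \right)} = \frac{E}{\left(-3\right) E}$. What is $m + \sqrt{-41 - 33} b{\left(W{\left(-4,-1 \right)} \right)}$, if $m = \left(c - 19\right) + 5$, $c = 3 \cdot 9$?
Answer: $13 - \frac{139 i \sqrt{74}}{15} \approx 13.0 - 79.715 i$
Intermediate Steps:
$W{\left(Z,E \right)} = - \frac{1}{3}$ ($W{\left(Z,E \right)} = E \left(- \frac{1}{3 E}\right) = - \frac{1}{3}$)
$b{\left(h \right)} = -9 + \frac{4 h}{5}$ ($b{\left(h \right)} = -9 + \frac{h 4}{5} = -9 + \frac{4 h}{5}$)
$c = 27$
$m = 13$ ($m = \left(27 - 19\right) + 5 = 8 + 5 = 13$)
$m + \sqrt{-41 - 33} b{\left(W{\left(-4,-1 \right)} \right)} = 13 + \sqrt{-41 - 33} \left(-9 + \frac{4}{5} \left(- \frac{1}{3}\right)\right) = 13 + \sqrt{-74} \left(-9 - \frac{4}{15}\right) = 13 + i \sqrt{74} \left(- \frac{139}{15}\right) = 13 - \frac{139 i \sqrt{74}}{15}$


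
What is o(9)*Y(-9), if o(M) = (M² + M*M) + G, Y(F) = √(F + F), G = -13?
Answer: 447*I*√2 ≈ 632.15*I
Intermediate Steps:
Y(F) = √2*√F (Y(F) = √(2*F) = √2*√F)
o(M) = -13 + 2*M² (o(M) = (M² + M*M) - 13 = (M² + M²) - 13 = 2*M² - 13 = -13 + 2*M²)
o(9)*Y(-9) = (-13 + 2*9²)*(√2*√(-9)) = (-13 + 2*81)*(√2*(3*I)) = (-13 + 162)*(3*I*√2) = 149*(3*I*√2) = 447*I*√2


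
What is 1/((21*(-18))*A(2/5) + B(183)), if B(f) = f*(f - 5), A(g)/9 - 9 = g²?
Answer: 25/35292 ≈ 0.00070838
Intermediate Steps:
A(g) = 81 + 9*g²
B(f) = f*(-5 + f)
1/((21*(-18))*A(2/5) + B(183)) = 1/((21*(-18))*(81 + 9*(2/5)²) + 183*(-5 + 183)) = 1/(-378*(81 + 9*(2*(⅕))²) + 183*178) = 1/(-378*(81 + 9*(⅖)²) + 32574) = 1/(-378*(81 + 9*(4/25)) + 32574) = 1/(-378*(81 + 36/25) + 32574) = 1/(-378*2061/25 + 32574) = 1/(-779058/25 + 32574) = 1/(35292/25) = 25/35292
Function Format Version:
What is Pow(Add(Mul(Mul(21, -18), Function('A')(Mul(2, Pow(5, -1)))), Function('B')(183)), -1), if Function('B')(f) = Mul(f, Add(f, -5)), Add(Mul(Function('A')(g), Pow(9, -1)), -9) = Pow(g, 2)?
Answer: Rational(25, 35292) ≈ 0.00070838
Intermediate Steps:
Function('A')(g) = Add(81, Mul(9, Pow(g, 2)))
Function('B')(f) = Mul(f, Add(-5, f))
Pow(Add(Mul(Mul(21, -18), Function('A')(Mul(2, Pow(5, -1)))), Function('B')(183)), -1) = Pow(Add(Mul(Mul(21, -18), Add(81, Mul(9, Pow(Mul(2, Pow(5, -1)), 2)))), Mul(183, Add(-5, 183))), -1) = Pow(Add(Mul(-378, Add(81, Mul(9, Pow(Mul(2, Rational(1, 5)), 2)))), Mul(183, 178)), -1) = Pow(Add(Mul(-378, Add(81, Mul(9, Pow(Rational(2, 5), 2)))), 32574), -1) = Pow(Add(Mul(-378, Add(81, Mul(9, Rational(4, 25)))), 32574), -1) = Pow(Add(Mul(-378, Add(81, Rational(36, 25))), 32574), -1) = Pow(Add(Mul(-378, Rational(2061, 25)), 32574), -1) = Pow(Add(Rational(-779058, 25), 32574), -1) = Pow(Rational(35292, 25), -1) = Rational(25, 35292)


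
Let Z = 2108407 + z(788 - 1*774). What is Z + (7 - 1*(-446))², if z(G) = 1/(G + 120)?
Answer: 310024545/134 ≈ 2.3136e+6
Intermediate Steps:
z(G) = 1/(120 + G)
Z = 282526539/134 (Z = 2108407 + 1/(120 + (788 - 1*774)) = 2108407 + 1/(120 + (788 - 774)) = 2108407 + 1/(120 + 14) = 2108407 + 1/134 = 282526539/134 ≈ 2.1084e+6)
Z + (7 - 1*(-446))² = 282526539/134 + (7 - 1*(-446))² = 282526539/134 + (7 + 446)² = 282526539/134 + 453² = 282526539/134 + 205209 = 310024545/134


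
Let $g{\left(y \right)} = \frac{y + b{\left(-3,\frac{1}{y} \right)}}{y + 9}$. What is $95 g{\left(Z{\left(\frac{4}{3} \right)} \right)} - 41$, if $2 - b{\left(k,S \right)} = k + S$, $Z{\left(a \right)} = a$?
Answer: $\frac{1281}{124} \approx 10.331$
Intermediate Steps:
$b{\left(k,S \right)} = 2 - S - k$ ($b{\left(k,S \right)} = 2 - \left(k + S\right) = 2 - \left(S + k\right) = 2 - S - k$)
$g{\left(y \right)} = \frac{5 + y - \frac{1}{y}}{9 + y}$ ($g{\left(y \right)} = \frac{y - \left(-5 + \frac{1}{y}\right)}{y + 9} = \frac{y + \left(2 - \frac{1}{y} + 3\right)}{9 + y} = \frac{y + \left(5 - \frac{1}{y}\right)}{9 + y} = \frac{5 + y - \frac{1}{y}}{9 + y}$)
$95 g{\left(Z{\left(\frac{4}{3} \right)} \right)} - 41 = 95 \frac{-1 + \frac{4}{3} \left(5 + \frac{4}{3}\right)}{\frac{4}{3} \left(9 + \frac{4}{3}\right)} - 41 = 95 \frac{-1 + 4 \cdot \frac{1}{3} \left(5 + 4 \cdot \frac{1}{3}\right)}{4 \cdot \frac{1}{3} \left(9 + 4 \cdot \frac{1}{3}\right)} - 41 = 95 \frac{-1 + \frac{4 \left(5 + \frac{4}{3}\right)}{3}}{\frac{4}{3} \left(9 + \frac{4}{3}\right)} - 41 = 95 \frac{3 \left(-1 + \frac{4}{3} \cdot \frac{19}{3}\right)}{4 \cdot \frac{31}{3}} - 41 = 95 \cdot \frac{3}{4} \cdot \frac{3}{31} \left(-1 + \frac{76}{9}\right) - 41 = 95 \cdot \frac{3}{4} \cdot \frac{3}{31} \cdot \frac{67}{9} - 41 = 95 \cdot \frac{67}{124} - 41 = \frac{6365}{124} - 41 = \frac{1281}{124}$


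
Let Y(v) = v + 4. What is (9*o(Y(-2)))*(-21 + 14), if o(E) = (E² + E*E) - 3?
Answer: -315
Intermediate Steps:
Y(v) = 4 + v
o(E) = -3 + 2*E² (o(E) = (E² + E²) - 3 = 2*E² - 3 = -3 + 2*E²)
(9*o(Y(-2)))*(-21 + 14) = (9*(-3 + 2*(4 - 2)²))*(-21 + 14) = (9*(-3 + 2*2²))*(-7) = (9*(-3 + 2*4))*(-7) = (9*(-3 + 8))*(-7) = (9*5)*(-7) = 45*(-7) = -315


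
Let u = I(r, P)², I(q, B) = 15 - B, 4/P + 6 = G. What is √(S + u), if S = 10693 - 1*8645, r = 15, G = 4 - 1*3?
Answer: √57441/5 ≈ 47.934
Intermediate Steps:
G = 1 (G = 4 - 3 = 1)
P = -⅘ (P = 4/(-6 + 1) = 4/(-5) = 4*(-⅕) = -⅘ ≈ -0.80000)
S = 2048 (S = 10693 - 8645 = 2048)
u = 6241/25 (u = (15 - 1*(-⅘))² = (15 + ⅘)² = (79/5)² = 6241/25 ≈ 249.64)
√(S + u) = √(2048 + 6241/25) = √(57441/25) = √57441/5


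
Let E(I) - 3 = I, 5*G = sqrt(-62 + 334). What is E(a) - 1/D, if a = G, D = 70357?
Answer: 211070/70357 + 4*sqrt(17)/5 ≈ 6.2985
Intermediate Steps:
G = 4*sqrt(17)/5 (G = sqrt(-62 + 334)/5 = sqrt(272)/5 = (4*sqrt(17))/5 = 4*sqrt(17)/5 ≈ 3.2985)
a = 4*sqrt(17)/5 ≈ 3.2985
E(I) = 3 + I
E(a) - 1/D = (3 + 4*sqrt(17)/5) - 1/70357 = 211070/70357 + 4*sqrt(17)/5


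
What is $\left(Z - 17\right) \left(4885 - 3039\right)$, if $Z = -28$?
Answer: $-83070$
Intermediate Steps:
$\left(Z - 17\right) \left(4885 - 3039\right) = \left(-28 - 17\right) \left(4885 - 3039\right) = \left(-45\right) 1846 = -83070$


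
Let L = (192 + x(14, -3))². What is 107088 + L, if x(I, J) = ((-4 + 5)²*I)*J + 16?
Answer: 134644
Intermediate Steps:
x(I, J) = 16 + I*J (x(I, J) = (1²*I)*J + 16 = (1*I)*J + 16 = I*J + 16 = 16 + I*J)
L = 27556 (L = (192 + (16 + 14*(-3)))² = (192 + (16 - 42))² = (192 - 26)² = 166² = 27556)
107088 + L = 107088 + 27556 = 134644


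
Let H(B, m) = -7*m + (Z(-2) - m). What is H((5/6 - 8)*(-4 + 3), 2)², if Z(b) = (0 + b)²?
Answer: 144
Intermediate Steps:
Z(b) = b²
H(B, m) = 4 - 8*m (H(B, m) = -7*m + ((-2)² - m) = -7*m + (4 - m) = 4 - 8*m)
H((5/6 - 8)*(-4 + 3), 2)² = (4 - 8*2)² = (4 - 16)² = (-12)² = 144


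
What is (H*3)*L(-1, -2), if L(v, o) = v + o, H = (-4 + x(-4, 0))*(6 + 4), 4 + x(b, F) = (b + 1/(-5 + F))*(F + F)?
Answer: 720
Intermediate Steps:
x(b, F) = -4 + 2*F*(b + 1/(-5 + F)) (x(b, F) = -4 + (b + 1/(-5 + F))*(F + F) = -4 + (b + 1/(-5 + F))*(2*F) = -4 + 2*F*(b + 1/(-5 + F)))
H = -80 (H = (-4 + 2*(10 - 1*0 - 4*0² - 5*0*(-4))/(-5 + 0))*(6 + 4) = (-4 + 2*(10 + 0 - 4*0 + 0)/(-5))*10 = (-4 + 2*(-⅕)*(10 + 0 + 0 + 0))*10 = (-4 + 2*(-⅕)*10)*10 = (-4 - 4)*10 = -8*10 = -80)
L(v, o) = o + v
(H*3)*L(-1, -2) = (-80*3)*(-2 - 1) = -240*(-3) = 720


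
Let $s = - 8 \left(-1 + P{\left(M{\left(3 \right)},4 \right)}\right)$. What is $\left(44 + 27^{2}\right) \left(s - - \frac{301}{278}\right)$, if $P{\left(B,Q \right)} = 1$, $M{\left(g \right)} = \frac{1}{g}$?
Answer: $\frac{232673}{278} \approx 836.95$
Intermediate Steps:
$s = 0$ ($s = - 8 \left(-1 + 1\right) = \left(-8\right) 0 = 0$)
$\left(44 + 27^{2}\right) \left(s - - \frac{301}{278}\right) = \left(44 + 27^{2}\right) \left(0 - - \frac{301}{278}\right) = \left(44 + 729\right) \left(0 - \left(-301\right) \frac{1}{278}\right) = 773 \left(0 - - \frac{301}{278}\right) = 773 \left(0 + \frac{301}{278}\right) = 773 \cdot \frac{301}{278} = \frac{232673}{278}$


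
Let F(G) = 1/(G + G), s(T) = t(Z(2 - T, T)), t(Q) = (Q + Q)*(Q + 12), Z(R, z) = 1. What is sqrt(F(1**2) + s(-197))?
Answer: sqrt(106)/2 ≈ 5.1478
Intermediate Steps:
t(Q) = 2*Q*(12 + Q) (t(Q) = (2*Q)*(12 + Q) = 2*Q*(12 + Q))
s(T) = 26 (s(T) = 2*1*(12 + 1) = 2*1*13 = 26)
F(G) = 1/(2*G)
sqrt(F(1**2) + s(-197)) = sqrt(1/(2*(1**2)) + 26) = sqrt((1/2)/1 + 26) = sqrt((1/2)*1 + 26) = sqrt(1/2 + 26) = sqrt(53/2) = sqrt(106)/2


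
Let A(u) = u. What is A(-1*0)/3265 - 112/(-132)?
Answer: 28/33 ≈ 0.84848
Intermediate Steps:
A(-1*0)/3265 - 112/(-132) = -1*0/3265 - 112/(-132) = 0*(1/3265) - 112*(-1/132) = 0 + 28/33 = 28/33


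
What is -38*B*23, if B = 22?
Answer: -19228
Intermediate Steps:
-38*B*23 = -38*22*23 = -836*23 = -19228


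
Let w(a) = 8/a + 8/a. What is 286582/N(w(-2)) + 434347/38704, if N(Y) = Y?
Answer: -1386049369/38704 ≈ -35812.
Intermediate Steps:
w(a) = 16/a
286582/N(w(-2)) + 434347/38704 = 286582/((16/(-2))) + 434347/38704 = 286582/((16*(-½))) + 434347*(1/38704) = 286582/(-8) + 434347/38704 = 286582*(-⅛) + 434347/38704 = -143291/4 + 434347/38704 = -1386049369/38704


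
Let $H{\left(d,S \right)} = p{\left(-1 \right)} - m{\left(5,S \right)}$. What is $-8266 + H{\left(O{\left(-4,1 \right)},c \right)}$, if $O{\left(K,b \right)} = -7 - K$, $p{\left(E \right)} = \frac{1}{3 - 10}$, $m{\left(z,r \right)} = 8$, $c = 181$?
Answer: $- \frac{57919}{7} \approx -8274.1$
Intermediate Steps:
$p{\left(E \right)} = - \frac{1}{7}$ ($p{\left(E \right)} = \frac{1}{-7} = - \frac{1}{7}$)
$H{\left(d,S \right)} = - \frac{57}{7}$ ($H{\left(d,S \right)} = - \frac{1}{7} - 8 = - \frac{57}{7}$)
$-8266 + H{\left(O{\left(-4,1 \right)},c \right)} = -8266 - \frac{57}{7} = - \frac{57919}{7}$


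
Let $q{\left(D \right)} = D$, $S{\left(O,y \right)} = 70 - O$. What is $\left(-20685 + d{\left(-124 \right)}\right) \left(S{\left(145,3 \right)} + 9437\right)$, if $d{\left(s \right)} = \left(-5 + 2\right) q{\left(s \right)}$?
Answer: $-190170306$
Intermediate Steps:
$d{\left(s \right)} = - 3 s$ ($d{\left(s \right)} = \left(-5 + 2\right) s = - 3 s$)
$\left(-20685 + d{\left(-124 \right)}\right) \left(S{\left(145,3 \right)} + 9437\right) = \left(-20685 - -372\right) \left(\left(70 - 145\right) + 9437\right) = \left(-20685 + 372\right) \left(\left(70 - 145\right) + 9437\right) = - 20313 \left(-75 + 9437\right) = \left(-20313\right) 9362 = -190170306$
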